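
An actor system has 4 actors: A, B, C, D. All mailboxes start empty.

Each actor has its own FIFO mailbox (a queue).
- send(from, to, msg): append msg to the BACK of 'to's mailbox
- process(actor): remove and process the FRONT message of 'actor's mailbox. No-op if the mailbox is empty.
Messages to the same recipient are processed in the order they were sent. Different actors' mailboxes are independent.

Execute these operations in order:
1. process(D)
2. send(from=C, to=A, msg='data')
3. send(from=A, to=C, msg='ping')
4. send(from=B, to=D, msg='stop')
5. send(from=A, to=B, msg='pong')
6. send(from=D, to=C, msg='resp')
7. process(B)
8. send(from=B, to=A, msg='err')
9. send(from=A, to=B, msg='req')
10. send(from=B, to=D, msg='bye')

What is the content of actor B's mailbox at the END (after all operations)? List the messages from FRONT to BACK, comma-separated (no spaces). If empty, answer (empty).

After 1 (process(D)): A:[] B:[] C:[] D:[]
After 2 (send(from=C, to=A, msg='data')): A:[data] B:[] C:[] D:[]
After 3 (send(from=A, to=C, msg='ping')): A:[data] B:[] C:[ping] D:[]
After 4 (send(from=B, to=D, msg='stop')): A:[data] B:[] C:[ping] D:[stop]
After 5 (send(from=A, to=B, msg='pong')): A:[data] B:[pong] C:[ping] D:[stop]
After 6 (send(from=D, to=C, msg='resp')): A:[data] B:[pong] C:[ping,resp] D:[stop]
After 7 (process(B)): A:[data] B:[] C:[ping,resp] D:[stop]
After 8 (send(from=B, to=A, msg='err')): A:[data,err] B:[] C:[ping,resp] D:[stop]
After 9 (send(from=A, to=B, msg='req')): A:[data,err] B:[req] C:[ping,resp] D:[stop]
After 10 (send(from=B, to=D, msg='bye')): A:[data,err] B:[req] C:[ping,resp] D:[stop,bye]

Answer: req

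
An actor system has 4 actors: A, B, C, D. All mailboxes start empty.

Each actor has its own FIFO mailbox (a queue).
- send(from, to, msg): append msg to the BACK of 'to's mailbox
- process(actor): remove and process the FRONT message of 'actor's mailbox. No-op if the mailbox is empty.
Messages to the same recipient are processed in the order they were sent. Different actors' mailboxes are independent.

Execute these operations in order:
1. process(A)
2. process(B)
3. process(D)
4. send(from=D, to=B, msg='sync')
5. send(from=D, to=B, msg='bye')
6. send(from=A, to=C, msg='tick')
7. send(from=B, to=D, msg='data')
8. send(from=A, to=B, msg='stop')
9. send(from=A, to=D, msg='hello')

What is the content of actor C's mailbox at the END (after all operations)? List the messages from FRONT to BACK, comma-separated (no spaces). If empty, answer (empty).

Answer: tick

Derivation:
After 1 (process(A)): A:[] B:[] C:[] D:[]
After 2 (process(B)): A:[] B:[] C:[] D:[]
After 3 (process(D)): A:[] B:[] C:[] D:[]
After 4 (send(from=D, to=B, msg='sync')): A:[] B:[sync] C:[] D:[]
After 5 (send(from=D, to=B, msg='bye')): A:[] B:[sync,bye] C:[] D:[]
After 6 (send(from=A, to=C, msg='tick')): A:[] B:[sync,bye] C:[tick] D:[]
After 7 (send(from=B, to=D, msg='data')): A:[] B:[sync,bye] C:[tick] D:[data]
After 8 (send(from=A, to=B, msg='stop')): A:[] B:[sync,bye,stop] C:[tick] D:[data]
After 9 (send(from=A, to=D, msg='hello')): A:[] B:[sync,bye,stop] C:[tick] D:[data,hello]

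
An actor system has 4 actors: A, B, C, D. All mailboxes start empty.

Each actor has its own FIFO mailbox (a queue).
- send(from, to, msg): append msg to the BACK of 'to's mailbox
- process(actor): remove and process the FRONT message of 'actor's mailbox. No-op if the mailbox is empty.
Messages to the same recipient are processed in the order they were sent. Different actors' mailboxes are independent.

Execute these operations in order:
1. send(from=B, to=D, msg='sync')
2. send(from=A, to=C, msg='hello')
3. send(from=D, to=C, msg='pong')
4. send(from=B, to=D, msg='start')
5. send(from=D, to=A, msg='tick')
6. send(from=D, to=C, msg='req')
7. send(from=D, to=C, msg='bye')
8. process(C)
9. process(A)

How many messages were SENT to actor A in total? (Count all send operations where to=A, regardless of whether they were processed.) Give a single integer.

After 1 (send(from=B, to=D, msg='sync')): A:[] B:[] C:[] D:[sync]
After 2 (send(from=A, to=C, msg='hello')): A:[] B:[] C:[hello] D:[sync]
After 3 (send(from=D, to=C, msg='pong')): A:[] B:[] C:[hello,pong] D:[sync]
After 4 (send(from=B, to=D, msg='start')): A:[] B:[] C:[hello,pong] D:[sync,start]
After 5 (send(from=D, to=A, msg='tick')): A:[tick] B:[] C:[hello,pong] D:[sync,start]
After 6 (send(from=D, to=C, msg='req')): A:[tick] B:[] C:[hello,pong,req] D:[sync,start]
After 7 (send(from=D, to=C, msg='bye')): A:[tick] B:[] C:[hello,pong,req,bye] D:[sync,start]
After 8 (process(C)): A:[tick] B:[] C:[pong,req,bye] D:[sync,start]
After 9 (process(A)): A:[] B:[] C:[pong,req,bye] D:[sync,start]

Answer: 1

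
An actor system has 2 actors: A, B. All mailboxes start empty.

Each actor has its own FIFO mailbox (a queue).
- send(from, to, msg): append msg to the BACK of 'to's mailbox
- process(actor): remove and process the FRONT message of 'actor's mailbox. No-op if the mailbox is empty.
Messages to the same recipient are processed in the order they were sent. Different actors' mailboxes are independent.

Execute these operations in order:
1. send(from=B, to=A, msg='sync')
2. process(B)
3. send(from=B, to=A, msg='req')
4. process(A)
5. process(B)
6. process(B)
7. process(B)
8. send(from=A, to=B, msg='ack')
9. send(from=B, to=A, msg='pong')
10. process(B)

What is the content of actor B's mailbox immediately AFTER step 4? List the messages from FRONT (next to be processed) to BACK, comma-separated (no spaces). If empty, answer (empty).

After 1 (send(from=B, to=A, msg='sync')): A:[sync] B:[]
After 2 (process(B)): A:[sync] B:[]
After 3 (send(from=B, to=A, msg='req')): A:[sync,req] B:[]
After 4 (process(A)): A:[req] B:[]

(empty)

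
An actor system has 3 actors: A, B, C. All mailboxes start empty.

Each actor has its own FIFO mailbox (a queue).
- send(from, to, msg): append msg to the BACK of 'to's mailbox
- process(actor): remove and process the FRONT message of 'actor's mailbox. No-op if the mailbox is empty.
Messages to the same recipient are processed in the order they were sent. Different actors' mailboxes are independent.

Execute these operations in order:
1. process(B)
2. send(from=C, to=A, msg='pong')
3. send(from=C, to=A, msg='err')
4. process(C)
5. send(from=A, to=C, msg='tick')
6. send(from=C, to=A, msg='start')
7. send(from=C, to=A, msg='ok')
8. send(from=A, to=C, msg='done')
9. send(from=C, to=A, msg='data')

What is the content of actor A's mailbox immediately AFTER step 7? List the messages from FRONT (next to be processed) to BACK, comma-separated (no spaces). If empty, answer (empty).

After 1 (process(B)): A:[] B:[] C:[]
After 2 (send(from=C, to=A, msg='pong')): A:[pong] B:[] C:[]
After 3 (send(from=C, to=A, msg='err')): A:[pong,err] B:[] C:[]
After 4 (process(C)): A:[pong,err] B:[] C:[]
After 5 (send(from=A, to=C, msg='tick')): A:[pong,err] B:[] C:[tick]
After 6 (send(from=C, to=A, msg='start')): A:[pong,err,start] B:[] C:[tick]
After 7 (send(from=C, to=A, msg='ok')): A:[pong,err,start,ok] B:[] C:[tick]

pong,err,start,ok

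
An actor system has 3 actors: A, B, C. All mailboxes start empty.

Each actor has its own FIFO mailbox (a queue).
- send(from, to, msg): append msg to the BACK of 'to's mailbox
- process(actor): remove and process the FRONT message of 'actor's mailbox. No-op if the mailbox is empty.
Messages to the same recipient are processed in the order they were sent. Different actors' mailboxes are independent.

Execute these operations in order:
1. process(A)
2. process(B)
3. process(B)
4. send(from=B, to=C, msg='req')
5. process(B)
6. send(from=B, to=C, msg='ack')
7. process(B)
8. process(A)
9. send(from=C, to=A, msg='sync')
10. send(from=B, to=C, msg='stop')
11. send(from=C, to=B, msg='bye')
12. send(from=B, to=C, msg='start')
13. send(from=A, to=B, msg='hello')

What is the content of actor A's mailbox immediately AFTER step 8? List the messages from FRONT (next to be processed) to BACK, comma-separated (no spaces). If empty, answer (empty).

After 1 (process(A)): A:[] B:[] C:[]
After 2 (process(B)): A:[] B:[] C:[]
After 3 (process(B)): A:[] B:[] C:[]
After 4 (send(from=B, to=C, msg='req')): A:[] B:[] C:[req]
After 5 (process(B)): A:[] B:[] C:[req]
After 6 (send(from=B, to=C, msg='ack')): A:[] B:[] C:[req,ack]
After 7 (process(B)): A:[] B:[] C:[req,ack]
After 8 (process(A)): A:[] B:[] C:[req,ack]

(empty)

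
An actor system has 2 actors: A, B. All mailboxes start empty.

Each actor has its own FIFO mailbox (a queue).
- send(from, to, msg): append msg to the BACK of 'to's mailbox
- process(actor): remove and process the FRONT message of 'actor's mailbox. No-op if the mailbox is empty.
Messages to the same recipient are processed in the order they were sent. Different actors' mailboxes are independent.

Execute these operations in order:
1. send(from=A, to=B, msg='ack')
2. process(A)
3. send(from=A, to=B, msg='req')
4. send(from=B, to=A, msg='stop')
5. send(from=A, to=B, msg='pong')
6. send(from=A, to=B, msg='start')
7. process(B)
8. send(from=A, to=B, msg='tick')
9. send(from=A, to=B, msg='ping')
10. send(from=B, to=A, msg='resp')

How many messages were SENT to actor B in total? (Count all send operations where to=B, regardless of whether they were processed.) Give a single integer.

Answer: 6

Derivation:
After 1 (send(from=A, to=B, msg='ack')): A:[] B:[ack]
After 2 (process(A)): A:[] B:[ack]
After 3 (send(from=A, to=B, msg='req')): A:[] B:[ack,req]
After 4 (send(from=B, to=A, msg='stop')): A:[stop] B:[ack,req]
After 5 (send(from=A, to=B, msg='pong')): A:[stop] B:[ack,req,pong]
After 6 (send(from=A, to=B, msg='start')): A:[stop] B:[ack,req,pong,start]
After 7 (process(B)): A:[stop] B:[req,pong,start]
After 8 (send(from=A, to=B, msg='tick')): A:[stop] B:[req,pong,start,tick]
After 9 (send(from=A, to=B, msg='ping')): A:[stop] B:[req,pong,start,tick,ping]
After 10 (send(from=B, to=A, msg='resp')): A:[stop,resp] B:[req,pong,start,tick,ping]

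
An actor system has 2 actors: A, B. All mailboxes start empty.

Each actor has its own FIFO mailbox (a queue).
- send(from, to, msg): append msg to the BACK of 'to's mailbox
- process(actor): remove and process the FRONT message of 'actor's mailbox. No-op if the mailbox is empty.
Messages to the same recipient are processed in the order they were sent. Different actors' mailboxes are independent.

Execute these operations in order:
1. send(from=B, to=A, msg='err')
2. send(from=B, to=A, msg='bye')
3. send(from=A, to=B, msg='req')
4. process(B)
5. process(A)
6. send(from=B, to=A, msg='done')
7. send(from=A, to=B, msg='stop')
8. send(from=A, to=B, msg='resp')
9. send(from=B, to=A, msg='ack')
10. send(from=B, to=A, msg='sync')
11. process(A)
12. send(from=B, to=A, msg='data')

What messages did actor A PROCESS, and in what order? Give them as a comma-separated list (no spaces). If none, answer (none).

Answer: err,bye

Derivation:
After 1 (send(from=B, to=A, msg='err')): A:[err] B:[]
After 2 (send(from=B, to=A, msg='bye')): A:[err,bye] B:[]
After 3 (send(from=A, to=B, msg='req')): A:[err,bye] B:[req]
After 4 (process(B)): A:[err,bye] B:[]
After 5 (process(A)): A:[bye] B:[]
After 6 (send(from=B, to=A, msg='done')): A:[bye,done] B:[]
After 7 (send(from=A, to=B, msg='stop')): A:[bye,done] B:[stop]
After 8 (send(from=A, to=B, msg='resp')): A:[bye,done] B:[stop,resp]
After 9 (send(from=B, to=A, msg='ack')): A:[bye,done,ack] B:[stop,resp]
After 10 (send(from=B, to=A, msg='sync')): A:[bye,done,ack,sync] B:[stop,resp]
After 11 (process(A)): A:[done,ack,sync] B:[stop,resp]
After 12 (send(from=B, to=A, msg='data')): A:[done,ack,sync,data] B:[stop,resp]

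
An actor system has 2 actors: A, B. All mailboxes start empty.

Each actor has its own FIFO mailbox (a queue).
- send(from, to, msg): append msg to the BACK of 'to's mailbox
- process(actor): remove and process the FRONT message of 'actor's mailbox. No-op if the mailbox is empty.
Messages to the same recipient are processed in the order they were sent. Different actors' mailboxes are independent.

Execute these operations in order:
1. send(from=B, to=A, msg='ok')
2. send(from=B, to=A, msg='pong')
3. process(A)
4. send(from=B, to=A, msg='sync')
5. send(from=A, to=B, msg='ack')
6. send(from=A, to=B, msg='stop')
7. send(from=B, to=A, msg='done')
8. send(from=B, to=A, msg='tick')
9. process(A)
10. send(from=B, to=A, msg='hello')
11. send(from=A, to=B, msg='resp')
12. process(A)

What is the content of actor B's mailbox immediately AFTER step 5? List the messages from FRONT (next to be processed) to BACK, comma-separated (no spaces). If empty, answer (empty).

After 1 (send(from=B, to=A, msg='ok')): A:[ok] B:[]
After 2 (send(from=B, to=A, msg='pong')): A:[ok,pong] B:[]
After 3 (process(A)): A:[pong] B:[]
After 4 (send(from=B, to=A, msg='sync')): A:[pong,sync] B:[]
After 5 (send(from=A, to=B, msg='ack')): A:[pong,sync] B:[ack]

ack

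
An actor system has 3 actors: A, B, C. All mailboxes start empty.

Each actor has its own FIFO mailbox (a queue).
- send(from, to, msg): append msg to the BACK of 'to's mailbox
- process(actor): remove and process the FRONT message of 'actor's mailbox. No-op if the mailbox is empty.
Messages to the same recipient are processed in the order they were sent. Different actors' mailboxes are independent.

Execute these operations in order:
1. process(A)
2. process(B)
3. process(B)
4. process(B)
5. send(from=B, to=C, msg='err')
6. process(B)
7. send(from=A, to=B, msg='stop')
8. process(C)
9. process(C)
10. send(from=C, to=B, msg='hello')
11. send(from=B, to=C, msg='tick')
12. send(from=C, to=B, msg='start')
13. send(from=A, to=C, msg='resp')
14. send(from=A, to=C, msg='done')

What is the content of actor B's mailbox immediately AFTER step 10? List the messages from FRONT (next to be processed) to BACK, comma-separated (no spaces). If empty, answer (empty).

After 1 (process(A)): A:[] B:[] C:[]
After 2 (process(B)): A:[] B:[] C:[]
After 3 (process(B)): A:[] B:[] C:[]
After 4 (process(B)): A:[] B:[] C:[]
After 5 (send(from=B, to=C, msg='err')): A:[] B:[] C:[err]
After 6 (process(B)): A:[] B:[] C:[err]
After 7 (send(from=A, to=B, msg='stop')): A:[] B:[stop] C:[err]
After 8 (process(C)): A:[] B:[stop] C:[]
After 9 (process(C)): A:[] B:[stop] C:[]
After 10 (send(from=C, to=B, msg='hello')): A:[] B:[stop,hello] C:[]

stop,hello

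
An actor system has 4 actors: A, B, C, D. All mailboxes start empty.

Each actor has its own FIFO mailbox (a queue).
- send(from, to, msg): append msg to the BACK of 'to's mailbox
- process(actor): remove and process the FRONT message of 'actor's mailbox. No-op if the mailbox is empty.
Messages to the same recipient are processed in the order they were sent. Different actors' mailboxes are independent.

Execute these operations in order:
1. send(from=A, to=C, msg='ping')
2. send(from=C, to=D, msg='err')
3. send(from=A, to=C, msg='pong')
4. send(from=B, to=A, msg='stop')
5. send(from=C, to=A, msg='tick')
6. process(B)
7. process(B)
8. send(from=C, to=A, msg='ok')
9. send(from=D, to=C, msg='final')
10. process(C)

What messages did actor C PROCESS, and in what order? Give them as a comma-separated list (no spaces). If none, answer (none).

After 1 (send(from=A, to=C, msg='ping')): A:[] B:[] C:[ping] D:[]
After 2 (send(from=C, to=D, msg='err')): A:[] B:[] C:[ping] D:[err]
After 3 (send(from=A, to=C, msg='pong')): A:[] B:[] C:[ping,pong] D:[err]
After 4 (send(from=B, to=A, msg='stop')): A:[stop] B:[] C:[ping,pong] D:[err]
After 5 (send(from=C, to=A, msg='tick')): A:[stop,tick] B:[] C:[ping,pong] D:[err]
After 6 (process(B)): A:[stop,tick] B:[] C:[ping,pong] D:[err]
After 7 (process(B)): A:[stop,tick] B:[] C:[ping,pong] D:[err]
After 8 (send(from=C, to=A, msg='ok')): A:[stop,tick,ok] B:[] C:[ping,pong] D:[err]
After 9 (send(from=D, to=C, msg='final')): A:[stop,tick,ok] B:[] C:[ping,pong,final] D:[err]
After 10 (process(C)): A:[stop,tick,ok] B:[] C:[pong,final] D:[err]

Answer: ping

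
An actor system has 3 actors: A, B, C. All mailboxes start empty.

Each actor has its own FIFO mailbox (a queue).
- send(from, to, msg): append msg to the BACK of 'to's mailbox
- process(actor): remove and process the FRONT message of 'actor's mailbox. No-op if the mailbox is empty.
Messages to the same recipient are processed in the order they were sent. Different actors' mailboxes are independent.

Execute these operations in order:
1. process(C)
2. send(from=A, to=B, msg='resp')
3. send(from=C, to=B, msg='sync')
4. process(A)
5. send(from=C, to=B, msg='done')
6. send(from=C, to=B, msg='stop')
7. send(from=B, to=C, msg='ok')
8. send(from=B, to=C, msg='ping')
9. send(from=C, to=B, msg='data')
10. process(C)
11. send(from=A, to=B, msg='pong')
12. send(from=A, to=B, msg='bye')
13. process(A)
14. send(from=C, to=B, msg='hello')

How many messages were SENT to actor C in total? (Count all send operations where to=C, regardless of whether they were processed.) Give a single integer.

Answer: 2

Derivation:
After 1 (process(C)): A:[] B:[] C:[]
After 2 (send(from=A, to=B, msg='resp')): A:[] B:[resp] C:[]
After 3 (send(from=C, to=B, msg='sync')): A:[] B:[resp,sync] C:[]
After 4 (process(A)): A:[] B:[resp,sync] C:[]
After 5 (send(from=C, to=B, msg='done')): A:[] B:[resp,sync,done] C:[]
After 6 (send(from=C, to=B, msg='stop')): A:[] B:[resp,sync,done,stop] C:[]
After 7 (send(from=B, to=C, msg='ok')): A:[] B:[resp,sync,done,stop] C:[ok]
After 8 (send(from=B, to=C, msg='ping')): A:[] B:[resp,sync,done,stop] C:[ok,ping]
After 9 (send(from=C, to=B, msg='data')): A:[] B:[resp,sync,done,stop,data] C:[ok,ping]
After 10 (process(C)): A:[] B:[resp,sync,done,stop,data] C:[ping]
After 11 (send(from=A, to=B, msg='pong')): A:[] B:[resp,sync,done,stop,data,pong] C:[ping]
After 12 (send(from=A, to=B, msg='bye')): A:[] B:[resp,sync,done,stop,data,pong,bye] C:[ping]
After 13 (process(A)): A:[] B:[resp,sync,done,stop,data,pong,bye] C:[ping]
After 14 (send(from=C, to=B, msg='hello')): A:[] B:[resp,sync,done,stop,data,pong,bye,hello] C:[ping]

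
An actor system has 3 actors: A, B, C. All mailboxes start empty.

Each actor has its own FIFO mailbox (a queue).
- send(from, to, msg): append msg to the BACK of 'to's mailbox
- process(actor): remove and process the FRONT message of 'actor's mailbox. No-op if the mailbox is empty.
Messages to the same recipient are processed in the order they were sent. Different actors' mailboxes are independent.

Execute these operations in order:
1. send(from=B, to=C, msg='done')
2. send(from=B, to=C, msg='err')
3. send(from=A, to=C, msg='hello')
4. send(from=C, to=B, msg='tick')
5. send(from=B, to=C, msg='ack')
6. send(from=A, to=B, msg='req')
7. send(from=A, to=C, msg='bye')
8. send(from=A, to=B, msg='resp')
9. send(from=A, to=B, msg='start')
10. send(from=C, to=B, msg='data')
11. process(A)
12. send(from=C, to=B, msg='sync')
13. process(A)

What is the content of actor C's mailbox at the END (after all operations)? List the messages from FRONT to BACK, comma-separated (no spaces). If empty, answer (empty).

After 1 (send(from=B, to=C, msg='done')): A:[] B:[] C:[done]
After 2 (send(from=B, to=C, msg='err')): A:[] B:[] C:[done,err]
After 3 (send(from=A, to=C, msg='hello')): A:[] B:[] C:[done,err,hello]
After 4 (send(from=C, to=B, msg='tick')): A:[] B:[tick] C:[done,err,hello]
After 5 (send(from=B, to=C, msg='ack')): A:[] B:[tick] C:[done,err,hello,ack]
After 6 (send(from=A, to=B, msg='req')): A:[] B:[tick,req] C:[done,err,hello,ack]
After 7 (send(from=A, to=C, msg='bye')): A:[] B:[tick,req] C:[done,err,hello,ack,bye]
After 8 (send(from=A, to=B, msg='resp')): A:[] B:[tick,req,resp] C:[done,err,hello,ack,bye]
After 9 (send(from=A, to=B, msg='start')): A:[] B:[tick,req,resp,start] C:[done,err,hello,ack,bye]
After 10 (send(from=C, to=B, msg='data')): A:[] B:[tick,req,resp,start,data] C:[done,err,hello,ack,bye]
After 11 (process(A)): A:[] B:[tick,req,resp,start,data] C:[done,err,hello,ack,bye]
After 12 (send(from=C, to=B, msg='sync')): A:[] B:[tick,req,resp,start,data,sync] C:[done,err,hello,ack,bye]
After 13 (process(A)): A:[] B:[tick,req,resp,start,data,sync] C:[done,err,hello,ack,bye]

Answer: done,err,hello,ack,bye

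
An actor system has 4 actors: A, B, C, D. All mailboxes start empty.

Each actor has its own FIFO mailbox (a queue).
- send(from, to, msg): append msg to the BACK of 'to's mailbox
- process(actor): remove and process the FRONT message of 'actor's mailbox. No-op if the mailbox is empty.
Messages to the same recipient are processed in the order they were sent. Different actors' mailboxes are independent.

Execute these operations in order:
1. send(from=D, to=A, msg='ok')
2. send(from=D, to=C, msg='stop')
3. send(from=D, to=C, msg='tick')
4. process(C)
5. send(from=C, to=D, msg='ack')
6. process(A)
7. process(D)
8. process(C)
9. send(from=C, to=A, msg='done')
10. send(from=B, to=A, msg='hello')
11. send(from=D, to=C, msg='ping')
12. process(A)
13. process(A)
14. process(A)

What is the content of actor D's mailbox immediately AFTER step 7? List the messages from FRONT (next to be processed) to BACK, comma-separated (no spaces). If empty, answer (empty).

After 1 (send(from=D, to=A, msg='ok')): A:[ok] B:[] C:[] D:[]
After 2 (send(from=D, to=C, msg='stop')): A:[ok] B:[] C:[stop] D:[]
After 3 (send(from=D, to=C, msg='tick')): A:[ok] B:[] C:[stop,tick] D:[]
After 4 (process(C)): A:[ok] B:[] C:[tick] D:[]
After 5 (send(from=C, to=D, msg='ack')): A:[ok] B:[] C:[tick] D:[ack]
After 6 (process(A)): A:[] B:[] C:[tick] D:[ack]
After 7 (process(D)): A:[] B:[] C:[tick] D:[]

(empty)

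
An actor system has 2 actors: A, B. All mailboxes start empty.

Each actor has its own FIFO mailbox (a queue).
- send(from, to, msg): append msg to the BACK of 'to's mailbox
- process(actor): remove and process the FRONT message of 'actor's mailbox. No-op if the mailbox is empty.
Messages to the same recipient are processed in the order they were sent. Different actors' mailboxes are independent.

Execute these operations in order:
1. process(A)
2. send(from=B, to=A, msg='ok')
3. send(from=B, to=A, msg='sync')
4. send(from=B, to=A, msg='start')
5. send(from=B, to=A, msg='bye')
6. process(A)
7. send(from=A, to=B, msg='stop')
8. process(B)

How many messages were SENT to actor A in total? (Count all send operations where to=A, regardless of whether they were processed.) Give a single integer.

Answer: 4

Derivation:
After 1 (process(A)): A:[] B:[]
After 2 (send(from=B, to=A, msg='ok')): A:[ok] B:[]
After 3 (send(from=B, to=A, msg='sync')): A:[ok,sync] B:[]
After 4 (send(from=B, to=A, msg='start')): A:[ok,sync,start] B:[]
After 5 (send(from=B, to=A, msg='bye')): A:[ok,sync,start,bye] B:[]
After 6 (process(A)): A:[sync,start,bye] B:[]
After 7 (send(from=A, to=B, msg='stop')): A:[sync,start,bye] B:[stop]
After 8 (process(B)): A:[sync,start,bye] B:[]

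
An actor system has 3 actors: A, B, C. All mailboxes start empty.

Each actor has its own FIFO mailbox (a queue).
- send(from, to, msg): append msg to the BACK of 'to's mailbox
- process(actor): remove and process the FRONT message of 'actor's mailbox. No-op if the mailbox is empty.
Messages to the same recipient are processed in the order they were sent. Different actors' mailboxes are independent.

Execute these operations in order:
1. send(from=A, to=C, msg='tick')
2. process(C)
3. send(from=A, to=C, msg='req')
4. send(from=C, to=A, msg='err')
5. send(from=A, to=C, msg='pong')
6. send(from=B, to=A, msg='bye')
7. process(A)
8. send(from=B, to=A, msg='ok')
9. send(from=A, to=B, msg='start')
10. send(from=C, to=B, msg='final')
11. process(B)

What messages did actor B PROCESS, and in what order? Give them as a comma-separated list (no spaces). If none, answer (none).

After 1 (send(from=A, to=C, msg='tick')): A:[] B:[] C:[tick]
After 2 (process(C)): A:[] B:[] C:[]
After 3 (send(from=A, to=C, msg='req')): A:[] B:[] C:[req]
After 4 (send(from=C, to=A, msg='err')): A:[err] B:[] C:[req]
After 5 (send(from=A, to=C, msg='pong')): A:[err] B:[] C:[req,pong]
After 6 (send(from=B, to=A, msg='bye')): A:[err,bye] B:[] C:[req,pong]
After 7 (process(A)): A:[bye] B:[] C:[req,pong]
After 8 (send(from=B, to=A, msg='ok')): A:[bye,ok] B:[] C:[req,pong]
After 9 (send(from=A, to=B, msg='start')): A:[bye,ok] B:[start] C:[req,pong]
After 10 (send(from=C, to=B, msg='final')): A:[bye,ok] B:[start,final] C:[req,pong]
After 11 (process(B)): A:[bye,ok] B:[final] C:[req,pong]

Answer: start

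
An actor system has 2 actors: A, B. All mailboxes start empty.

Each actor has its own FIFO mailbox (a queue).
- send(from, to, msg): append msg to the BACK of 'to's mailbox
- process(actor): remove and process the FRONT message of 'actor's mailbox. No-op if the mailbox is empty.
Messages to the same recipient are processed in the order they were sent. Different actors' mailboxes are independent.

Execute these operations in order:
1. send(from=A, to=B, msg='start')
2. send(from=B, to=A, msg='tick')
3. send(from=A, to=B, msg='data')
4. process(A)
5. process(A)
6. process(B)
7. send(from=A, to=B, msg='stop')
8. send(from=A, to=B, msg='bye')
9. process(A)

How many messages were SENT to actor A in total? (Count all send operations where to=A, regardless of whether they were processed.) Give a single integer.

Answer: 1

Derivation:
After 1 (send(from=A, to=B, msg='start')): A:[] B:[start]
After 2 (send(from=B, to=A, msg='tick')): A:[tick] B:[start]
After 3 (send(from=A, to=B, msg='data')): A:[tick] B:[start,data]
After 4 (process(A)): A:[] B:[start,data]
After 5 (process(A)): A:[] B:[start,data]
After 6 (process(B)): A:[] B:[data]
After 7 (send(from=A, to=B, msg='stop')): A:[] B:[data,stop]
After 8 (send(from=A, to=B, msg='bye')): A:[] B:[data,stop,bye]
After 9 (process(A)): A:[] B:[data,stop,bye]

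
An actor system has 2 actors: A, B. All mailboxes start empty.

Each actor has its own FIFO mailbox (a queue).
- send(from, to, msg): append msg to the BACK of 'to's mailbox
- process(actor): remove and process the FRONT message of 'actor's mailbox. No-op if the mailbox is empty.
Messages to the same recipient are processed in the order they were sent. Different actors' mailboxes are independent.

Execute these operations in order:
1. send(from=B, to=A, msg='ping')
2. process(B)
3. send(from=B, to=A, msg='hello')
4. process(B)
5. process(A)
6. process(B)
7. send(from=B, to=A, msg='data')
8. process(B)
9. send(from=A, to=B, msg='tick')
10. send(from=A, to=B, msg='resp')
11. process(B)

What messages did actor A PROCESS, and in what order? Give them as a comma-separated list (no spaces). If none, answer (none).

Answer: ping

Derivation:
After 1 (send(from=B, to=A, msg='ping')): A:[ping] B:[]
After 2 (process(B)): A:[ping] B:[]
After 3 (send(from=B, to=A, msg='hello')): A:[ping,hello] B:[]
After 4 (process(B)): A:[ping,hello] B:[]
After 5 (process(A)): A:[hello] B:[]
After 6 (process(B)): A:[hello] B:[]
After 7 (send(from=B, to=A, msg='data')): A:[hello,data] B:[]
After 8 (process(B)): A:[hello,data] B:[]
After 9 (send(from=A, to=B, msg='tick')): A:[hello,data] B:[tick]
After 10 (send(from=A, to=B, msg='resp')): A:[hello,data] B:[tick,resp]
After 11 (process(B)): A:[hello,data] B:[resp]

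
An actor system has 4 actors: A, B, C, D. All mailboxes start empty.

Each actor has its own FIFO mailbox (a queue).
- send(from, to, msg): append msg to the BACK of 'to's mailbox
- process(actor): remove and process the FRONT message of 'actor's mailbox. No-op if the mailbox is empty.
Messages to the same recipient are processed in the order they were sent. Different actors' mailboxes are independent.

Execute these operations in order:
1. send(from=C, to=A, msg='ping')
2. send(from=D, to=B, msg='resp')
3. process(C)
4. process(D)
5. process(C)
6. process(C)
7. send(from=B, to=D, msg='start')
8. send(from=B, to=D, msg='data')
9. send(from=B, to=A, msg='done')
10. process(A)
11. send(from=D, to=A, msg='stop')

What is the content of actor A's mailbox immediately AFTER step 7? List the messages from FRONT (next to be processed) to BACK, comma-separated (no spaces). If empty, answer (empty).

After 1 (send(from=C, to=A, msg='ping')): A:[ping] B:[] C:[] D:[]
After 2 (send(from=D, to=B, msg='resp')): A:[ping] B:[resp] C:[] D:[]
After 3 (process(C)): A:[ping] B:[resp] C:[] D:[]
After 4 (process(D)): A:[ping] B:[resp] C:[] D:[]
After 5 (process(C)): A:[ping] B:[resp] C:[] D:[]
After 6 (process(C)): A:[ping] B:[resp] C:[] D:[]
After 7 (send(from=B, to=D, msg='start')): A:[ping] B:[resp] C:[] D:[start]

ping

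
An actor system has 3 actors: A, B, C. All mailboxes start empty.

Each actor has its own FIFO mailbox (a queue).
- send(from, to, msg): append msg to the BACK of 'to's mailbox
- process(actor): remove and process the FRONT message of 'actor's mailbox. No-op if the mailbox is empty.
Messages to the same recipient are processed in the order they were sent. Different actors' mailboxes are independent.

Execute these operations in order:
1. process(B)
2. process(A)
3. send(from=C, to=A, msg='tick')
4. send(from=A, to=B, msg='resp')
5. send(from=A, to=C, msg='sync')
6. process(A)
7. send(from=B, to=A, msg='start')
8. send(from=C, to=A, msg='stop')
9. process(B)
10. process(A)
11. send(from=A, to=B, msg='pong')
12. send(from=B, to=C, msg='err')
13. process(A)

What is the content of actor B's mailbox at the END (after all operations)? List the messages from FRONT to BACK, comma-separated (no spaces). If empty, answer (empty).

Answer: pong

Derivation:
After 1 (process(B)): A:[] B:[] C:[]
After 2 (process(A)): A:[] B:[] C:[]
After 3 (send(from=C, to=A, msg='tick')): A:[tick] B:[] C:[]
After 4 (send(from=A, to=B, msg='resp')): A:[tick] B:[resp] C:[]
After 5 (send(from=A, to=C, msg='sync')): A:[tick] B:[resp] C:[sync]
After 6 (process(A)): A:[] B:[resp] C:[sync]
After 7 (send(from=B, to=A, msg='start')): A:[start] B:[resp] C:[sync]
After 8 (send(from=C, to=A, msg='stop')): A:[start,stop] B:[resp] C:[sync]
After 9 (process(B)): A:[start,stop] B:[] C:[sync]
After 10 (process(A)): A:[stop] B:[] C:[sync]
After 11 (send(from=A, to=B, msg='pong')): A:[stop] B:[pong] C:[sync]
After 12 (send(from=B, to=C, msg='err')): A:[stop] B:[pong] C:[sync,err]
After 13 (process(A)): A:[] B:[pong] C:[sync,err]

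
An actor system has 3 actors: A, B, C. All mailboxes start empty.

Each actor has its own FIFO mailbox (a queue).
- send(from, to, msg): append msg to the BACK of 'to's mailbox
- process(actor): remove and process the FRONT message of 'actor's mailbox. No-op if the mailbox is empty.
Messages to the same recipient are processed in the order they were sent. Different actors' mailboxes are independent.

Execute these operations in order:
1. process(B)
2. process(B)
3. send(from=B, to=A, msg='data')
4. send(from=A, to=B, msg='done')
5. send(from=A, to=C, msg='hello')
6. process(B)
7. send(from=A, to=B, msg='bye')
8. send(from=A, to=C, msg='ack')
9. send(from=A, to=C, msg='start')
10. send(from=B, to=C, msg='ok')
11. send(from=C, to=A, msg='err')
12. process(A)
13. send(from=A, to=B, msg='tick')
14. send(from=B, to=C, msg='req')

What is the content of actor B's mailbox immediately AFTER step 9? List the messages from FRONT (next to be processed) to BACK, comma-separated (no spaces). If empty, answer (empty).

After 1 (process(B)): A:[] B:[] C:[]
After 2 (process(B)): A:[] B:[] C:[]
After 3 (send(from=B, to=A, msg='data')): A:[data] B:[] C:[]
After 4 (send(from=A, to=B, msg='done')): A:[data] B:[done] C:[]
After 5 (send(from=A, to=C, msg='hello')): A:[data] B:[done] C:[hello]
After 6 (process(B)): A:[data] B:[] C:[hello]
After 7 (send(from=A, to=B, msg='bye')): A:[data] B:[bye] C:[hello]
After 8 (send(from=A, to=C, msg='ack')): A:[data] B:[bye] C:[hello,ack]
After 9 (send(from=A, to=C, msg='start')): A:[data] B:[bye] C:[hello,ack,start]

bye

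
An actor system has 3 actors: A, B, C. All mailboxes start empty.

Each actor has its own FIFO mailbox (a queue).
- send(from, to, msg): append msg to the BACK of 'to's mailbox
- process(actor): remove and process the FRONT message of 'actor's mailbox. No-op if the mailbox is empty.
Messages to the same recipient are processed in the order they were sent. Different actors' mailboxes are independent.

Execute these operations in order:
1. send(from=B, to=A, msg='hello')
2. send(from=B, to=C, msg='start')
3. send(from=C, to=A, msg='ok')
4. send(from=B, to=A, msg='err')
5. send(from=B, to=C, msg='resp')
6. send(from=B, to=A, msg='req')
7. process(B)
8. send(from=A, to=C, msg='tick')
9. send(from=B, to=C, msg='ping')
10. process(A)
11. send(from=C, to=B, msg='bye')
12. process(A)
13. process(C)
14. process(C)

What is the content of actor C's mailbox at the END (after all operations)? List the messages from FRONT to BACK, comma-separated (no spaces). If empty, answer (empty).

Answer: tick,ping

Derivation:
After 1 (send(from=B, to=A, msg='hello')): A:[hello] B:[] C:[]
After 2 (send(from=B, to=C, msg='start')): A:[hello] B:[] C:[start]
After 3 (send(from=C, to=A, msg='ok')): A:[hello,ok] B:[] C:[start]
After 4 (send(from=B, to=A, msg='err')): A:[hello,ok,err] B:[] C:[start]
After 5 (send(from=B, to=C, msg='resp')): A:[hello,ok,err] B:[] C:[start,resp]
After 6 (send(from=B, to=A, msg='req')): A:[hello,ok,err,req] B:[] C:[start,resp]
After 7 (process(B)): A:[hello,ok,err,req] B:[] C:[start,resp]
After 8 (send(from=A, to=C, msg='tick')): A:[hello,ok,err,req] B:[] C:[start,resp,tick]
After 9 (send(from=B, to=C, msg='ping')): A:[hello,ok,err,req] B:[] C:[start,resp,tick,ping]
After 10 (process(A)): A:[ok,err,req] B:[] C:[start,resp,tick,ping]
After 11 (send(from=C, to=B, msg='bye')): A:[ok,err,req] B:[bye] C:[start,resp,tick,ping]
After 12 (process(A)): A:[err,req] B:[bye] C:[start,resp,tick,ping]
After 13 (process(C)): A:[err,req] B:[bye] C:[resp,tick,ping]
After 14 (process(C)): A:[err,req] B:[bye] C:[tick,ping]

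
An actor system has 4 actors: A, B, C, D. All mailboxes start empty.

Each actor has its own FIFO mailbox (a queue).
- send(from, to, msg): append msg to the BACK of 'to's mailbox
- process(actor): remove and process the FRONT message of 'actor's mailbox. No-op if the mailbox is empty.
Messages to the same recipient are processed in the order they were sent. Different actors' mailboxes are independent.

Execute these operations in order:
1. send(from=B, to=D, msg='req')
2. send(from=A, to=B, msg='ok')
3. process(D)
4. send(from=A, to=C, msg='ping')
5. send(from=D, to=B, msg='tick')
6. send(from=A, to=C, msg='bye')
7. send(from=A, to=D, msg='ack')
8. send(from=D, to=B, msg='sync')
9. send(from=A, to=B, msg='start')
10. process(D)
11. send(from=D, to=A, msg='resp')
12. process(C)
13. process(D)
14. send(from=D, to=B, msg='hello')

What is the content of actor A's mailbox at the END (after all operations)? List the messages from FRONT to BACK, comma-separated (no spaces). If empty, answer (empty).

After 1 (send(from=B, to=D, msg='req')): A:[] B:[] C:[] D:[req]
After 2 (send(from=A, to=B, msg='ok')): A:[] B:[ok] C:[] D:[req]
After 3 (process(D)): A:[] B:[ok] C:[] D:[]
After 4 (send(from=A, to=C, msg='ping')): A:[] B:[ok] C:[ping] D:[]
After 5 (send(from=D, to=B, msg='tick')): A:[] B:[ok,tick] C:[ping] D:[]
After 6 (send(from=A, to=C, msg='bye')): A:[] B:[ok,tick] C:[ping,bye] D:[]
After 7 (send(from=A, to=D, msg='ack')): A:[] B:[ok,tick] C:[ping,bye] D:[ack]
After 8 (send(from=D, to=B, msg='sync')): A:[] B:[ok,tick,sync] C:[ping,bye] D:[ack]
After 9 (send(from=A, to=B, msg='start')): A:[] B:[ok,tick,sync,start] C:[ping,bye] D:[ack]
After 10 (process(D)): A:[] B:[ok,tick,sync,start] C:[ping,bye] D:[]
After 11 (send(from=D, to=A, msg='resp')): A:[resp] B:[ok,tick,sync,start] C:[ping,bye] D:[]
After 12 (process(C)): A:[resp] B:[ok,tick,sync,start] C:[bye] D:[]
After 13 (process(D)): A:[resp] B:[ok,tick,sync,start] C:[bye] D:[]
After 14 (send(from=D, to=B, msg='hello')): A:[resp] B:[ok,tick,sync,start,hello] C:[bye] D:[]

Answer: resp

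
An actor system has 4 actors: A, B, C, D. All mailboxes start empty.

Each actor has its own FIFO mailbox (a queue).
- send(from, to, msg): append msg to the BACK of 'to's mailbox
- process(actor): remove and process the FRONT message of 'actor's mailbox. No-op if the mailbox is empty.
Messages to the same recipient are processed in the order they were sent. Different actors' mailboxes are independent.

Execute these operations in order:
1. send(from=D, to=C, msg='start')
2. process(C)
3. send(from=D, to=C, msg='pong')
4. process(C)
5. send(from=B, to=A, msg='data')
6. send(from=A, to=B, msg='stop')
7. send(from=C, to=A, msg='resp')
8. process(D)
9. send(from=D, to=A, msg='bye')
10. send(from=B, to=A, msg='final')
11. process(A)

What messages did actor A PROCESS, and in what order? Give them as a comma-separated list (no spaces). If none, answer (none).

Answer: data

Derivation:
After 1 (send(from=D, to=C, msg='start')): A:[] B:[] C:[start] D:[]
After 2 (process(C)): A:[] B:[] C:[] D:[]
After 3 (send(from=D, to=C, msg='pong')): A:[] B:[] C:[pong] D:[]
After 4 (process(C)): A:[] B:[] C:[] D:[]
After 5 (send(from=B, to=A, msg='data')): A:[data] B:[] C:[] D:[]
After 6 (send(from=A, to=B, msg='stop')): A:[data] B:[stop] C:[] D:[]
After 7 (send(from=C, to=A, msg='resp')): A:[data,resp] B:[stop] C:[] D:[]
After 8 (process(D)): A:[data,resp] B:[stop] C:[] D:[]
After 9 (send(from=D, to=A, msg='bye')): A:[data,resp,bye] B:[stop] C:[] D:[]
After 10 (send(from=B, to=A, msg='final')): A:[data,resp,bye,final] B:[stop] C:[] D:[]
After 11 (process(A)): A:[resp,bye,final] B:[stop] C:[] D:[]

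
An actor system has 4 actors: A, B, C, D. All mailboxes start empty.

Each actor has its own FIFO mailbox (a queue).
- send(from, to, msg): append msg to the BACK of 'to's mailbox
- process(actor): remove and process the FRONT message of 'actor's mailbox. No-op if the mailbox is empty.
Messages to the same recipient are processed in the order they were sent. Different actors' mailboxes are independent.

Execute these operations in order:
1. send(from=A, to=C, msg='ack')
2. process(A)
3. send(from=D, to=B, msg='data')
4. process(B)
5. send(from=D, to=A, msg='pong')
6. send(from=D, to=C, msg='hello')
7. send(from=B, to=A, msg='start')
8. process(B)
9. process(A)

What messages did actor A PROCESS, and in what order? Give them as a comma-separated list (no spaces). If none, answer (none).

Answer: pong

Derivation:
After 1 (send(from=A, to=C, msg='ack')): A:[] B:[] C:[ack] D:[]
After 2 (process(A)): A:[] B:[] C:[ack] D:[]
After 3 (send(from=D, to=B, msg='data')): A:[] B:[data] C:[ack] D:[]
After 4 (process(B)): A:[] B:[] C:[ack] D:[]
After 5 (send(from=D, to=A, msg='pong')): A:[pong] B:[] C:[ack] D:[]
After 6 (send(from=D, to=C, msg='hello')): A:[pong] B:[] C:[ack,hello] D:[]
After 7 (send(from=B, to=A, msg='start')): A:[pong,start] B:[] C:[ack,hello] D:[]
After 8 (process(B)): A:[pong,start] B:[] C:[ack,hello] D:[]
After 9 (process(A)): A:[start] B:[] C:[ack,hello] D:[]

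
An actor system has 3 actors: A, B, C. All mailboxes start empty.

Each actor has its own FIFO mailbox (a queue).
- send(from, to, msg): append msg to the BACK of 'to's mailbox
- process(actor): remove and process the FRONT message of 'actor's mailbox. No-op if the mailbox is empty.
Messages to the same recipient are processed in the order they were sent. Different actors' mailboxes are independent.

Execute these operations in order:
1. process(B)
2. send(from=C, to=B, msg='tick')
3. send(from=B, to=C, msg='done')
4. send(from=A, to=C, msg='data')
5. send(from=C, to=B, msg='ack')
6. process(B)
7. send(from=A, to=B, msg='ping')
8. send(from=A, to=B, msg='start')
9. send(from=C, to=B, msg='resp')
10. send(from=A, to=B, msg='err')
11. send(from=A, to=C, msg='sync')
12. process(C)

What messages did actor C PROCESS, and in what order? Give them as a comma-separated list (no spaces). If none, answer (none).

After 1 (process(B)): A:[] B:[] C:[]
After 2 (send(from=C, to=B, msg='tick')): A:[] B:[tick] C:[]
After 3 (send(from=B, to=C, msg='done')): A:[] B:[tick] C:[done]
After 4 (send(from=A, to=C, msg='data')): A:[] B:[tick] C:[done,data]
After 5 (send(from=C, to=B, msg='ack')): A:[] B:[tick,ack] C:[done,data]
After 6 (process(B)): A:[] B:[ack] C:[done,data]
After 7 (send(from=A, to=B, msg='ping')): A:[] B:[ack,ping] C:[done,data]
After 8 (send(from=A, to=B, msg='start')): A:[] B:[ack,ping,start] C:[done,data]
After 9 (send(from=C, to=B, msg='resp')): A:[] B:[ack,ping,start,resp] C:[done,data]
After 10 (send(from=A, to=B, msg='err')): A:[] B:[ack,ping,start,resp,err] C:[done,data]
After 11 (send(from=A, to=C, msg='sync')): A:[] B:[ack,ping,start,resp,err] C:[done,data,sync]
After 12 (process(C)): A:[] B:[ack,ping,start,resp,err] C:[data,sync]

Answer: done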